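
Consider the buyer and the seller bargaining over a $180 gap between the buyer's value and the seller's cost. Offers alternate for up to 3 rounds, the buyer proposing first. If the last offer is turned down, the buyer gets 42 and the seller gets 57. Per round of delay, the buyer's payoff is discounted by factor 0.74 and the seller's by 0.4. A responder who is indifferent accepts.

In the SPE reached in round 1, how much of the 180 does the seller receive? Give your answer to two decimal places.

Work backward from the last round.
Round 3 (the buyer proposes): the seller gets 57 if talks fail, so the buyer offers 57 and keeps 123.
Round 2 (the seller proposes): the buyer can get 123 next round, worth 0.74 × 123 = 91.02 now, so the seller offers 91.02, keeping 88.98.
Round 1 (the buyer proposes): the seller can get 88.98 next round, worth 0.4 × 88.98 = 35.592 now; the buyer offers that and keeps 144.408.

35.59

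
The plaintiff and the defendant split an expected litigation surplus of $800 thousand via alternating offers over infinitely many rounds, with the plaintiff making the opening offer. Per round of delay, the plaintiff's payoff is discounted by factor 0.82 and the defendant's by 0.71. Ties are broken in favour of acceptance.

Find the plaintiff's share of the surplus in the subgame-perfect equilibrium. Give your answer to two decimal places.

When the plaintiff proposes, the defendant accepts any offer worth at least 0.71 times what the defendant would get by proposing next round; and vice versa.
This gives x = 800 − 0.71y and y = 800 − 0.82x, where x and y are each side's share when it proposes.
Hence (1 − 0.71·0.82)x = 800(1 − 0.71), i.e. 0.4178·x = 232.
x ≈ 555.2896; the defendant's share is 800 − x ≈ 244.7104.

555.29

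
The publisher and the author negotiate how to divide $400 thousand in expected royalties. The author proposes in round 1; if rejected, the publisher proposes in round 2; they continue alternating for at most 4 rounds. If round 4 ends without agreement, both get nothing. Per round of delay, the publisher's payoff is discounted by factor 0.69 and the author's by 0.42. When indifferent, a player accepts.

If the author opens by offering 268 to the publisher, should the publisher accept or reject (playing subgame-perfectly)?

Accept

Work out the publisher's continuation value if the offer is rejected.
Round 4 (the publisher proposes): rejection yields 0 for the author; the publisher offers 0 and keeps 400.
Round 3 (the author proposes): the publisher can get 400 next round, worth 0.69 × 400 = 276 now; the author offers that and keeps 124.
Round 2 (the publisher proposes): the author can get 124 next round, worth 0.42 × 124 = 52.08 now. The publisher offers 52.08 and keeps 400 − 52.08 = 347.92.
So by rejecting in round 1, the publisher gets 347.92 next round, worth 0.69 × 347.92 = 240.0648 now.
Offer 268 ≥ 240.0648, so the publisher accepts.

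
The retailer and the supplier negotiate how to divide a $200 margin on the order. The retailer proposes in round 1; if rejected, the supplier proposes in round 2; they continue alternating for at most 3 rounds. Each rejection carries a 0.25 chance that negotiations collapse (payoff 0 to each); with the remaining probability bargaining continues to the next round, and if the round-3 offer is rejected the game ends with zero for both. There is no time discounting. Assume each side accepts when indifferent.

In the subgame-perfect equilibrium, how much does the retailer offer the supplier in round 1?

37.5

Round 3 (the retailer proposes): rejection yields 0 for the supplier; the retailer offers 0 and keeps 200.
Round 2 (the supplier proposes): rejecting gives the retailer an expected 0.75 × 200 = 150. The supplier offers 150 and keeps 200 − 150 = 50.
Round 1 (the retailer proposes): rejecting gives the supplier an expected 0.75 × 50 = 37.5, so the retailer offers 37.5, keeping 162.5.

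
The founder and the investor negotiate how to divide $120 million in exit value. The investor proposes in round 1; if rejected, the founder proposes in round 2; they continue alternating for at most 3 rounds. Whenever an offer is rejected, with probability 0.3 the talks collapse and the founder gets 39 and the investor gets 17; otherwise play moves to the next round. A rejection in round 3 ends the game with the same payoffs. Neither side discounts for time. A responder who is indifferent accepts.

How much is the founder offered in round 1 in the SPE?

By backward induction:
Round 3 (the investor proposes): the founder gets 39 if talks fail, so the investor offers 39 and keeps 81.
Round 2 (the founder proposes): rejecting gives the investor an expected 0.7 × 81 + 0.3 × 17 = 61.8. The founder offers 61.8 and keeps 120 − 61.8 = 58.2.
Round 1 (the investor proposes): rejecting gives the founder an expected 0.7 × 58.2 + 0.3 × 39 = 52.44, so the investor offers 52.44, keeping 67.56.

52.44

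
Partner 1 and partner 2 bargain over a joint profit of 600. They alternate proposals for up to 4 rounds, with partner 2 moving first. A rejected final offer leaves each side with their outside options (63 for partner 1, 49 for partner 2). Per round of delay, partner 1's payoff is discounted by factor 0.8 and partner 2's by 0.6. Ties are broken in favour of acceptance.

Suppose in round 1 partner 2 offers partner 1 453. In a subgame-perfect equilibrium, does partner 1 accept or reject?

Work out partner 1's continuation value if the offer is rejected.
Round 4 (partner 1 proposes): partner 2 gets 49 if talks fail, so partner 1 offers 49 and keeps 551.
Round 3 (partner 2 proposes): partner 1 can get 551 next round, worth 0.8 × 551 = 440.8 now, so partner 2 offers 440.8, keeping 159.2.
Round 2 (partner 1 proposes): partner 2 can get 159.2 next round, worth 0.6 × 159.2 = 95.52 now, so partner 1 offers 95.52, keeping 504.48.
So by rejecting in round 1, partner 1 gets 504.48 next round, worth 0.8 × 504.48 = 403.584 now.
Offer 453 ≥ 403.584, so partner 1 accepts.

Accept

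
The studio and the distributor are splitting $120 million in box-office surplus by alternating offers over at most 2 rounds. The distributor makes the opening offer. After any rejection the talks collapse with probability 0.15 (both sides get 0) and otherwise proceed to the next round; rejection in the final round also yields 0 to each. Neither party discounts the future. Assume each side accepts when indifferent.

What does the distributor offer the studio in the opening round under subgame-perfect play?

102

Round 2 (the studio proposes): rejection yields 0 for the distributor; the studio offers 0 and keeps 120.
Round 1 (the distributor proposes): rejecting gives the studio an expected 0.85 × 120 = 102, so the distributor offers 102, keeping 18.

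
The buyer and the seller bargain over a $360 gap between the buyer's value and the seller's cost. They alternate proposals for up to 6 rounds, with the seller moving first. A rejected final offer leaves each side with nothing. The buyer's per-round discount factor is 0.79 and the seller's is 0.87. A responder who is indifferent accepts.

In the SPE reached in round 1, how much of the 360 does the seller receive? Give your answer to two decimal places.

163.27

Round 6 (the buyer proposes): rejection yields 0 for the seller; the buyer offers 0 and keeps 360.
Round 5 (the seller proposes): the buyer can get 360 next round, worth 0.79 × 360 = 284.4 now; the seller offers that and keeps 75.6.
Round 4 (the buyer proposes): the seller can get 75.6 next round, worth 0.87 × 75.6 = 65.772 now. The buyer offers 65.772 and keeps 360 − 65.772 = 294.228.
Round 3 (the seller proposes): the buyer can get 294.228 next round, worth 0.79 × 294.228 = 232.44012 now; the seller offers that and keeps 127.55988.
Round 2 (the buyer proposes): the seller can get 127.55988 next round, worth 0.87 × 127.55988 = 110.9770956 now, so the buyer offers 110.9770956, keeping 249.0229044.
Round 1 (the seller proposes): the buyer can get 249.0229044 next round, worth 0.79 × 249.0229044 = 196.728094476 now, so the seller offers 196.728094476, keeping 163.271905524.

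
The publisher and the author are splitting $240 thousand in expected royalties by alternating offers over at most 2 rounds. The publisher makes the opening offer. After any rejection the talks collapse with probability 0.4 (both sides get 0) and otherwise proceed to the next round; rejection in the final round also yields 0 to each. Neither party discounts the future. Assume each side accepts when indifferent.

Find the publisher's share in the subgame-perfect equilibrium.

96

Round 2 (the author proposes): the publisher will accept anything ≥ 0, so the author offers 0 and keeps 240.
Round 1 (the publisher proposes): rejecting gives the author an expected 0.6 × 240 = 144, so the publisher offers 144, keeping 96.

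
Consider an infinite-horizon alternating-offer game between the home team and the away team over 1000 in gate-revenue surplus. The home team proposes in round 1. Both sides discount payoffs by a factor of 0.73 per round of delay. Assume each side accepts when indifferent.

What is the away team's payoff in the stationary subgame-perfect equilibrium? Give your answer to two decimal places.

421.97

When the home team proposes, the away team accepts any offer worth at least 0.73 times what the away team would get by proposing next round; and vice versa.
This gives x = 1000 − 0.73y and y = 1000 − 0.73x, where x and y are each side's share when it proposes.
Hence (1 − 0.73·0.73)x = 1000(1 − 0.73), i.e. 0.4671·x = 270.
x ≈ 578.0347; the away team's share is 1000 − x ≈ 421.9653.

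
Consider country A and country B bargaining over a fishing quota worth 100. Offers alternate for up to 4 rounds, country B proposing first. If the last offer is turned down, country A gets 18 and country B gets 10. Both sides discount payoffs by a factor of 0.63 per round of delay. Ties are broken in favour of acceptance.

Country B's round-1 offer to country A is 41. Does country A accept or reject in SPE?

Round 4 (country A proposes): country B gets 10 if talks fail, so country A offers 10 and keeps 90.
Round 3 (country B proposes): country A can get 90 next round, worth 0.63 × 90 = 56.7 now; country B offers that and keeps 43.3.
Round 2 (country A proposes): country B can get 43.3 next round, worth 0.63 × 43.3 = 27.279 now, so country A offers 27.279, keeping 72.721.
So by rejecting in round 1, country A gets 72.721 next round, worth 0.63 × 72.721 = 45.81423 now.
Offer 41 < 45.81423, so country A rejects.

Reject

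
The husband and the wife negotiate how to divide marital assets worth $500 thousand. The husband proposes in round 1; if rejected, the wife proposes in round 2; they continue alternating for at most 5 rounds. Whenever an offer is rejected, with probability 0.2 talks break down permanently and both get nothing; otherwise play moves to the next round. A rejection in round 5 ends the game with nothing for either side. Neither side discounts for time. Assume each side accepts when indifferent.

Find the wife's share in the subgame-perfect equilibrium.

By backward induction:
Round 5 (the husband proposes): the wife will accept anything ≥ 0, so the husband offers 0 and keeps 500.
Round 4 (the wife proposes): rejecting gives the husband an expected 0.8 × 500 = 400. The wife offers 400 and keeps 500 − 400 = 100.
Round 3 (the husband proposes): rejecting gives the wife an expected 0.8 × 100 = 80; the husband offers that and keeps 420.
Round 2 (the wife proposes): rejecting gives the husband an expected 0.8 × 420 = 336. The wife offers 336 and keeps 500 − 336 = 164.
Round 1 (the husband proposes): rejecting gives the wife an expected 0.8 × 164 = 131.2, so the husband offers 131.2, keeping 368.8.

131.2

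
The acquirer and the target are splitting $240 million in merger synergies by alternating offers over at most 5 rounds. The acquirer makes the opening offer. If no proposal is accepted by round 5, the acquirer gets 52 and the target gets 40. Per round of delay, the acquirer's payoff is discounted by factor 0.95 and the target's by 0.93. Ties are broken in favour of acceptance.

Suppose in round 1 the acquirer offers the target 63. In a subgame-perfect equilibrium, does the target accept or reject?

Accept

Round 5 (the acquirer proposes): the target gets 40 if talks fail, so the acquirer offers 40 and keeps 200.
Round 4 (the target proposes): the acquirer can get 200 next round, worth 0.95 × 200 = 190 now, so the target offers 190, keeping 50.
Round 3 (the acquirer proposes): the target can get 50 next round, worth 0.93 × 50 = 46.5 now; the acquirer offers that and keeps 193.5.
Round 2 (the target proposes): the acquirer can get 193.5 next round, worth 0.95 × 193.5 = 183.825 now; the target offers that and keeps 56.175.
So by rejecting in round 1, the target gets 56.175 next round, worth 0.93 × 56.175 = 52.24275 now.
Offer 63 ≥ 52.24275, so the target accepts.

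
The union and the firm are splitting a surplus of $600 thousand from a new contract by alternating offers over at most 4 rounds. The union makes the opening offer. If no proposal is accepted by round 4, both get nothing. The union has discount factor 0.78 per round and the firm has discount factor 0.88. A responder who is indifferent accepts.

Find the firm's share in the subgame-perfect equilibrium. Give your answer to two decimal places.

Work backward from the last round.
Round 4 (the firm proposes): the union will accept anything ≥ 0, so the firm offers 0 and keeps 600.
Round 3 (the union proposes): the firm can get 600 next round, worth 0.88 × 600 = 528 now. The union offers 528 and keeps 600 − 528 = 72.
Round 2 (the firm proposes): the union can get 72 next round, worth 0.78 × 72 = 56.16 now. The firm offers 56.16 and keeps 600 − 56.16 = 543.84.
Round 1 (the union proposes): the firm can get 543.84 next round, worth 0.88 × 543.84 = 478.5792 now. The union offers 478.5792 and keeps 600 − 478.5792 = 121.4208.

478.58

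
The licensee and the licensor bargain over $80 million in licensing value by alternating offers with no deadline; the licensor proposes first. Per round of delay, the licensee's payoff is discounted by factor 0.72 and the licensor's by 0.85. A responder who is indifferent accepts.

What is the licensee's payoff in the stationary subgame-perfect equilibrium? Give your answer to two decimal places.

Let x be the licensor's share when the licensor proposes and y be the licensee's share when the licensee proposes.
The licensee accepts iff offered ≥ 0.72·y, so x = 80 − 0.72y. Symmetrically y = 80 − 0.85x.
Substituting: x = 80 − 0.72(80 − 0.85x), giving x(1 − 0.85·0.72) = 80(1 − 0.72).
So x = 80 × 0.28 / 0.388 ≈ 57.7320, and the licensee receives 80 − x ≈ 22.2680.

22.27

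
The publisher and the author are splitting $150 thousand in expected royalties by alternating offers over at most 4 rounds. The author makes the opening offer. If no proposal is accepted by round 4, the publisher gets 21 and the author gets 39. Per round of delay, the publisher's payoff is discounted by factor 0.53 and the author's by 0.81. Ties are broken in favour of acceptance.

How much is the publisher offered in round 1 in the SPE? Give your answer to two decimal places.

40.36

Work backward from the last round.
Round 4 (the publisher proposes): the author gets 39 if talks fail, so the publisher offers 39 and keeps 111.
Round 3 (the author proposes): the publisher can get 111 next round, worth 0.53 × 111 = 58.83 now; the author offers that and keeps 91.17.
Round 2 (the publisher proposes): the author can get 91.17 next round, worth 0.81 × 91.17 = 73.8477 now. The publisher offers 73.8477 and keeps 150 − 73.8477 = 76.1523.
Round 1 (the author proposes): the publisher can get 76.1523 next round, worth 0.53 × 76.1523 = 40.360719 now, so the author offers 40.360719, keeping 109.639281.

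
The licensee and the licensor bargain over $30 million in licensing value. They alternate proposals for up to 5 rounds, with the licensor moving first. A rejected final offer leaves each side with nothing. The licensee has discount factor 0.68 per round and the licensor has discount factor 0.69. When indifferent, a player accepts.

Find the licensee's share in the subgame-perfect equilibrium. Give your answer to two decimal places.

Round 5 (the licensor proposes): rejection yields 0 for the licensee; the licensor offers 0 and keeps 30.
Round 4 (the licensee proposes): the licensor can get 30 next round, worth 0.69 × 30 = 20.7 now, so the licensee offers 20.7, keeping 9.3.
Round 3 (the licensor proposes): the licensee can get 9.3 next round, worth 0.68 × 9.3 = 6.324 now; the licensor offers that and keeps 23.676.
Round 2 (the licensee proposes): the licensor can get 23.676 next round, worth 0.69 × 23.676 = 16.33644 now, so the licensee offers 16.33644, keeping 13.66356.
Round 1 (the licensor proposes): the licensee can get 13.66356 next round, worth 0.68 × 13.66356 = 9.2912208 now; the licensor offers that and keeps 20.7087792.

9.29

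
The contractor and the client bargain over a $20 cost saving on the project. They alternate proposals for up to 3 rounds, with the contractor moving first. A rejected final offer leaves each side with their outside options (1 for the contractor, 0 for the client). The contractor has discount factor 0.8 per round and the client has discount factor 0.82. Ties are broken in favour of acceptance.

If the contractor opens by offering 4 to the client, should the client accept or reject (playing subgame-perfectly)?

Round 3 (the contractor proposes): rejection yields 0 for the client; the contractor offers 0 and keeps 20.
Round 2 (the client proposes): the contractor can get 20 next round, worth 0.8 × 20 = 16 now, so the client offers 16, keeping 4.
So by rejecting in round 1, the client gets 4 next round, worth 0.82 × 4 = 3.28 now.
Offer 4 ≥ 3.28, so the client accepts.

Accept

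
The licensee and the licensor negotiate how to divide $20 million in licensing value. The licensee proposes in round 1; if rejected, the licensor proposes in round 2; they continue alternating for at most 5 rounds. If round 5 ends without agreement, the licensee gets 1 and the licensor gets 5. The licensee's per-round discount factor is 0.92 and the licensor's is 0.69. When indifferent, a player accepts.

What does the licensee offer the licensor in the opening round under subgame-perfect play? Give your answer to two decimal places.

3.82

Round 5 (the licensee proposes): the licensor gets 5 if talks fail, so the licensee offers 5 and keeps 15.
Round 4 (the licensor proposes): the licensee can get 15 next round, worth 0.92 × 15 = 13.8 now, so the licensor offers 13.8, keeping 6.2.
Round 3 (the licensee proposes): the licensor can get 6.2 next round, worth 0.69 × 6.2 = 4.278 now, so the licensee offers 4.278, keeping 15.722.
Round 2 (the licensor proposes): the licensee can get 15.722 next round, worth 0.92 × 15.722 = 14.46424 now, so the licensor offers 14.46424, keeping 5.53576.
Round 1 (the licensee proposes): the licensor can get 5.53576 next round, worth 0.69 × 5.53576 = 3.8196744 now. The licensee offers 3.8196744 and keeps 20 − 3.8196744 = 16.1803256.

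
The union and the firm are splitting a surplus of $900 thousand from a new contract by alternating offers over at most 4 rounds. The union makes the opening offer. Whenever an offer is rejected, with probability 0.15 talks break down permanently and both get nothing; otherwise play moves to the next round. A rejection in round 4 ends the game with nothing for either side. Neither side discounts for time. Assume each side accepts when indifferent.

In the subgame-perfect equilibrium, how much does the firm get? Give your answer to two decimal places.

Round 4 (the firm proposes): rejection yields 0 for the union; the firm offers 0 and keeps 900.
Round 3 (the union proposes): rejecting gives the firm an expected 0.85 × 900 = 765, so the union offers 765, keeping 135.
Round 2 (the firm proposes): rejecting gives the union an expected 0.85 × 135 = 114.75, so the firm offers 114.75, keeping 785.25.
Round 1 (the union proposes): rejecting gives the firm an expected 0.85 × 785.25 = 667.4625; the union offers that and keeps 232.5375.

667.46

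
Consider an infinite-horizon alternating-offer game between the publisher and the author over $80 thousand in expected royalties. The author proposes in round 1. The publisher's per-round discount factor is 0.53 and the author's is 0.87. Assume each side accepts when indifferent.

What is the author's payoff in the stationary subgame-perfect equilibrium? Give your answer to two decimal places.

Let x be the author's share when the author proposes and y be the publisher's share when the publisher proposes.
The publisher accepts iff offered ≥ 0.53·y, so x = 80 − 0.53y. Symmetrically y = 80 − 0.87x.
Substituting: x = 80 − 0.53(80 − 0.87x), giving x(1 − 0.87·0.53) = 80(1 − 0.53).
So x = 80 × 0.47 / 0.5389 ≈ 69.7718, and the publisher receives 80 − x ≈ 10.2282.

69.77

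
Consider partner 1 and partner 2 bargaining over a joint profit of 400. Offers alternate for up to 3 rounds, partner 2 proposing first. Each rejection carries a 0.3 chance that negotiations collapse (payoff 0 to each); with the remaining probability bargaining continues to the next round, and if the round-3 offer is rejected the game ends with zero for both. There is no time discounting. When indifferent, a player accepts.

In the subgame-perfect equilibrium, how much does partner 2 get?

316

Round 3 (partner 2 proposes): partner 1 will accept anything ≥ 0, so partner 2 offers 0 and keeps 400.
Round 2 (partner 1 proposes): rejecting gives partner 2 an expected 0.7 × 400 = 280; partner 1 offers that and keeps 120.
Round 1 (partner 2 proposes): rejecting gives partner 1 an expected 0.7 × 120 = 84. Partner 2 offers 84 and keeps 400 − 84 = 316.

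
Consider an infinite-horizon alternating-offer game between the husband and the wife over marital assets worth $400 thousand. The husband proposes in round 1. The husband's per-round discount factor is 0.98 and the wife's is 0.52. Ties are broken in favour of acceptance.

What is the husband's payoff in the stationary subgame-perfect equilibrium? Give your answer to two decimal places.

391.52

Let x be the husband's share when the husband proposes and y be the wife's share when the wife proposes.
The wife accepts iff offered ≥ 0.52·y, so x = 400 − 0.52y. Symmetrically y = 400 − 0.98x.
Substituting: x = 400 − 0.52(400 − 0.98x), giving x(1 − 0.98·0.52) = 400(1 − 0.52).
So x = 400 × 0.48 / 0.4904 ≈ 391.5171, and the wife receives 400 − x ≈ 8.4829.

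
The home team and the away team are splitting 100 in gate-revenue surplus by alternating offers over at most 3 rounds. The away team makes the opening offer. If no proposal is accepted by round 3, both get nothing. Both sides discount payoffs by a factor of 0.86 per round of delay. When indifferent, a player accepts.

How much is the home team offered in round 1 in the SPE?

12.04

Round 3 (the away team proposes): rejection yields 0 for the home team; the away team offers 0 and keeps 100.
Round 2 (the home team proposes): the away team can get 100 next round, worth 0.86 × 100 = 86 now. The home team offers 86 and keeps 100 − 86 = 14.
Round 1 (the away team proposes): the home team can get 14 next round, worth 0.86 × 14 = 12.04 now, so the away team offers 12.04, keeping 87.96.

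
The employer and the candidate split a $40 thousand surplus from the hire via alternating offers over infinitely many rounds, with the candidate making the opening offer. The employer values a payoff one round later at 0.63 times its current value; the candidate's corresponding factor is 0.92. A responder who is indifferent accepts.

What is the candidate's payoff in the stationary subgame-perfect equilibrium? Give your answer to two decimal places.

When the candidate proposes, the employer accepts any offer worth at least 0.63 times what the employer would get by proposing next round; and vice versa.
This gives x = 40 − 0.63y and y = 40 − 0.92x, where x and y are each side's share when it proposes.
Hence (1 − 0.63·0.92)x = 40(1 − 0.63), i.e. 0.4204·x = 14.8.
x ≈ 35.2046; the employer's share is 40 − x ≈ 4.7954.

35.20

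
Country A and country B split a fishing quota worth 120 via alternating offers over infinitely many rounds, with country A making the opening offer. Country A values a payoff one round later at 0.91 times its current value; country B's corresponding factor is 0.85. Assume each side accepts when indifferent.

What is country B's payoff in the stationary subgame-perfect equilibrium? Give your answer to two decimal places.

40.53

Let x be country A's share when country A proposes and y be country B's share when country B proposes.
Country B accepts iff offered ≥ 0.85·y, so x = 120 − 0.85y. Symmetrically y = 120 − 0.91x.
Substituting: x = 120 − 0.85(120 − 0.91x), giving x(1 − 0.91·0.85) = 120(1 − 0.85).
So x = 120 × 0.15 / 0.2265 ≈ 79.4702, and country B receives 120 − x ≈ 40.5298.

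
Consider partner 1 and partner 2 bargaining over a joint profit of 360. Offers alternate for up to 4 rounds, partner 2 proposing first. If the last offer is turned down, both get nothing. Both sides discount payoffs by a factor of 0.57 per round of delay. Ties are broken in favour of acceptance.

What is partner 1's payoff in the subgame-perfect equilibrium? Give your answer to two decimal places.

Round 4 (partner 1 proposes): partner 2 will accept anything ≥ 0, so partner 1 offers 0 and keeps 360.
Round 3 (partner 2 proposes): partner 1 can get 360 next round, worth 0.57 × 360 = 205.2 now; partner 2 offers that and keeps 154.8.
Round 2 (partner 1 proposes): partner 2 can get 154.8 next round, worth 0.57 × 154.8 = 88.236 now, so partner 1 offers 88.236, keeping 271.764.
Round 1 (partner 2 proposes): partner 1 can get 271.764 next round, worth 0.57 × 271.764 = 154.90548 now, so partner 2 offers 154.90548, keeping 205.09452.

154.91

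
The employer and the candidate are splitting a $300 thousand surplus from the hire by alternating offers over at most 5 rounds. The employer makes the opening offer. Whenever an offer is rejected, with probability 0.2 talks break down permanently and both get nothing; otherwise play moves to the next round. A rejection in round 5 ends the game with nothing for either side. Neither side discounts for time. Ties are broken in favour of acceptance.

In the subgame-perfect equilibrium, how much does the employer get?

221.28

Round 5 (the employer proposes): the candidate will accept anything ≥ 0, so the employer offers 0 and keeps 300.
Round 4 (the candidate proposes): rejecting gives the employer an expected 0.8 × 300 = 240; the candidate offers that and keeps 60.
Round 3 (the employer proposes): rejecting gives the candidate an expected 0.8 × 60 = 48; the employer offers that and keeps 252.
Round 2 (the candidate proposes): rejecting gives the employer an expected 0.8 × 252 = 201.6, so the candidate offers 201.6, keeping 98.4.
Round 1 (the employer proposes): rejecting gives the candidate an expected 0.8 × 98.4 = 78.72, so the employer offers 78.72, keeping 221.28.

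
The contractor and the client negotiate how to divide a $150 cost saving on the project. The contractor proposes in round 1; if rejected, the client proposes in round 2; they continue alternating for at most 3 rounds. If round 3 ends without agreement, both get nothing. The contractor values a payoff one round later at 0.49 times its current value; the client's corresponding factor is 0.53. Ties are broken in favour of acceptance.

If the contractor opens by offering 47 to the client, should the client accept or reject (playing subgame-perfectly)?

Accept

Round 3 (the contractor proposes): the client will accept anything ≥ 0, so the contractor offers 0 and keeps 150.
Round 2 (the client proposes): the contractor can get 150 next round, worth 0.49 × 150 = 73.5 now. The client offers 73.5 and keeps 150 − 73.5 = 76.5.
So by rejecting in round 1, the client gets 76.5 next round, worth 0.53 × 76.5 = 40.545 now.
Offer 47 ≥ 40.545, so the client accepts.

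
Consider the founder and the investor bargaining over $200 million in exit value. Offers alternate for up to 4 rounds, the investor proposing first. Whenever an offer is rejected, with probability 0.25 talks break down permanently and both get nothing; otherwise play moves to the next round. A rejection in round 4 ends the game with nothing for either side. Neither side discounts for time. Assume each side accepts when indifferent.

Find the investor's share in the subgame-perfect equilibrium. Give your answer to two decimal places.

Round 4 (the founder proposes): the investor will accept anything ≥ 0, so the founder offers 0 and keeps 200.
Round 3 (the investor proposes): rejecting gives the founder an expected 0.75 × 200 = 150; the investor offers that and keeps 50.
Round 2 (the founder proposes): rejecting gives the investor an expected 0.75 × 50 = 37.5. The founder offers 37.5 and keeps 200 − 37.5 = 162.5.
Round 1 (the investor proposes): rejecting gives the founder an expected 0.75 × 162.5 = 121.875. The investor offers 121.875 and keeps 200 − 121.875 = 78.125.

78.13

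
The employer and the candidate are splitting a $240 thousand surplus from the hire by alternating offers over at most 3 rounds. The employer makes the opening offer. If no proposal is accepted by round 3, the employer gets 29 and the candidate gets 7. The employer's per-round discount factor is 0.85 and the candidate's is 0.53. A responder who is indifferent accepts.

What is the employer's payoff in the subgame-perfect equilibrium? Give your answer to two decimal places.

217.77

Round 3 (the employer proposes): the candidate gets 7 if talks fail, so the employer offers 7 and keeps 233.
Round 2 (the candidate proposes): the employer can get 233 next round, worth 0.85 × 233 = 198.05 now. The candidate offers 198.05 and keeps 240 − 198.05 = 41.95.
Round 1 (the employer proposes): the candidate can get 41.95 next round, worth 0.53 × 41.95 = 22.2335 now; the employer offers that and keeps 217.7665.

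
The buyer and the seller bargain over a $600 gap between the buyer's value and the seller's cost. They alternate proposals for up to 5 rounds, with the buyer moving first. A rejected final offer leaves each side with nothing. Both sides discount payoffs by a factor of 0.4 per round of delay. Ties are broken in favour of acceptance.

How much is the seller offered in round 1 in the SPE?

167.04

Round 5 (the buyer proposes): rejection yields 0 for the seller; the buyer offers 0 and keeps 600.
Round 4 (the seller proposes): the buyer can get 600 next round, worth 0.4 × 600 = 240 now. The seller offers 240 and keeps 600 − 240 = 360.
Round 3 (the buyer proposes): the seller can get 360 next round, worth 0.4 × 360 = 144 now, so the buyer offers 144, keeping 456.
Round 2 (the seller proposes): the buyer can get 456 next round, worth 0.4 × 456 = 182.4 now, so the seller offers 182.4, keeping 417.6.
Round 1 (the buyer proposes): the seller can get 417.6 next round, worth 0.4 × 417.6 = 167.04 now; the buyer offers that and keeps 432.96.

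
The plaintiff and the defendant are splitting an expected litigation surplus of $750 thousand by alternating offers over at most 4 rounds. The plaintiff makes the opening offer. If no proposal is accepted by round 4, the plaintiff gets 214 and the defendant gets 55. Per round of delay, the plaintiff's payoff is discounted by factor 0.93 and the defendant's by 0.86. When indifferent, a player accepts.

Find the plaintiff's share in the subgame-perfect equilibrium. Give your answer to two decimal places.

Round 4 (the defendant proposes): the plaintiff gets 214 if talks fail, so the defendant offers 214 and keeps 536.
Round 3 (the plaintiff proposes): the defendant can get 536 next round, worth 0.86 × 536 = 460.96 now; the plaintiff offers that and keeps 289.04.
Round 2 (the defendant proposes): the plaintiff can get 289.04 next round, worth 0.93 × 289.04 = 268.8072 now, so the defendant offers 268.8072, keeping 481.1928.
Round 1 (the plaintiff proposes): the defendant can get 481.1928 next round, worth 0.86 × 481.1928 = 413.825808 now; the plaintiff offers that and keeps 336.174192.

336.17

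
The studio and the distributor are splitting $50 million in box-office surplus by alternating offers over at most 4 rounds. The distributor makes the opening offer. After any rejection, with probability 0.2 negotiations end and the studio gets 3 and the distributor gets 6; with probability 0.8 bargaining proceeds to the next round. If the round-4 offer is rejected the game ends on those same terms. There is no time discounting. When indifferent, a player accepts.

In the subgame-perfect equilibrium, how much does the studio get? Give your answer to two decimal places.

Round 4 (the studio proposes): the distributor gets 6 if talks fail, so the studio offers 6 and keeps 44.
Round 3 (the distributor proposes): rejecting gives the studio an expected 0.8 × 44 + 0.2 × 3 = 35.8, so the distributor offers 35.8, keeping 14.2.
Round 2 (the studio proposes): rejecting gives the distributor an expected 0.8 × 14.2 + 0.2 × 6 = 12.56, so the studio offers 12.56, keeping 37.44.
Round 1 (the distributor proposes): rejecting gives the studio an expected 0.8 × 37.44 + 0.2 × 3 = 30.552; the distributor offers that and keeps 19.448.

30.55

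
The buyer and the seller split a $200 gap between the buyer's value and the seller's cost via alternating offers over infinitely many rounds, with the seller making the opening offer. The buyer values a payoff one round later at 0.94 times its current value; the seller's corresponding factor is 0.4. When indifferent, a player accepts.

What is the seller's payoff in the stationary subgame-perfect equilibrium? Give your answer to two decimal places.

When the seller proposes, the buyer accepts any offer worth at least 0.94 times what the buyer would get by proposing next round; and vice versa.
This gives x = 200 − 0.94y and y = 200 − 0.4x, where x and y are each side's share when it proposes.
Hence (1 − 0.94·0.4)x = 200(1 − 0.94), i.e. 0.624·x = 12.
x ≈ 19.2308; the buyer's share is 200 − x ≈ 180.7692.

19.23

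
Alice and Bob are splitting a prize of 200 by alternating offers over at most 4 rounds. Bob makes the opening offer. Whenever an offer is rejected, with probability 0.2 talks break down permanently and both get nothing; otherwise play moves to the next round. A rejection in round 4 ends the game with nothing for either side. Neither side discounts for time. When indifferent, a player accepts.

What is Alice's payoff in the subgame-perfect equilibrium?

134.4

Round 4 (Alice proposes): Bob will accept anything ≥ 0, so Alice offers 0 and keeps 200.
Round 3 (Bob proposes): rejecting gives Alice an expected 0.8 × 200 = 160. Bob offers 160 and keeps 200 − 160 = 40.
Round 2 (Alice proposes): rejecting gives Bob an expected 0.8 × 40 = 32; Alice offers that and keeps 168.
Round 1 (Bob proposes): rejecting gives Alice an expected 0.8 × 168 = 134.4; Bob offers that and keeps 65.6.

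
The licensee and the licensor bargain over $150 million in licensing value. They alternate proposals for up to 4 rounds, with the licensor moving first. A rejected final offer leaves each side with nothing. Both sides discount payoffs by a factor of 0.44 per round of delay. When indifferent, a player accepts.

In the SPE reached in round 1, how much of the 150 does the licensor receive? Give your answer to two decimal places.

100.26

Round 4 (the licensee proposes): the licensor will accept anything ≥ 0, so the licensee offers 0 and keeps 150.
Round 3 (the licensor proposes): the licensee can get 150 next round, worth 0.44 × 150 = 66 now, so the licensor offers 66, keeping 84.
Round 2 (the licensee proposes): the licensor can get 84 next round, worth 0.44 × 84 = 36.96 now, so the licensee offers 36.96, keeping 113.04.
Round 1 (the licensor proposes): the licensee can get 113.04 next round, worth 0.44 × 113.04 = 49.7376 now; the licensor offers that and keeps 100.2624.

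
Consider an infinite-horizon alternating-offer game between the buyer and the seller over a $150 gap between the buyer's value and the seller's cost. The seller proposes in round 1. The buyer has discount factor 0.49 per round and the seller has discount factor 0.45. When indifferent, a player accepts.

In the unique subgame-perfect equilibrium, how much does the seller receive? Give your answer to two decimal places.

98.14

Let x be the seller's share when the seller proposes and y be the buyer's share when the buyer proposes.
The buyer accepts iff offered ≥ 0.49·y, so x = 150 − 0.49y. Symmetrically y = 150 − 0.45x.
Substituting: x = 150 − 0.49(150 − 0.45x), giving x(1 − 0.45·0.49) = 150(1 − 0.49).
So x = 150 × 0.51 / 0.7795 ≈ 98.1398, and the buyer receives 150 − x ≈ 51.8602.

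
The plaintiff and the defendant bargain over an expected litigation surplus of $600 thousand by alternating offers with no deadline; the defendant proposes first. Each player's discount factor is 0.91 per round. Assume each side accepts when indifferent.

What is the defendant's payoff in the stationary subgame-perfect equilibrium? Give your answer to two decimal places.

When the defendant proposes, the plaintiff accepts any offer worth at least 0.91 times what the plaintiff would get by proposing next round; and vice versa.
This gives x = 600 − 0.91y and y = 600 − 0.91x, where x and y are each side's share when it proposes.
Hence (1 − 0.91·0.91)x = 600(1 − 0.91), i.e. 0.1719·x = 54.
x ≈ 314.1361; the plaintiff's share is 600 − x ≈ 285.8639.

314.14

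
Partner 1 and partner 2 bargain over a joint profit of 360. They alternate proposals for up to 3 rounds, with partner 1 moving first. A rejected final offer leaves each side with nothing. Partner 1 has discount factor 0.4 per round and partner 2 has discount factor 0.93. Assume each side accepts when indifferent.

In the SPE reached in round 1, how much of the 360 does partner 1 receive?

159.12

Work backward from the last round.
Round 3 (partner 1 proposes): rejection yields 0 for partner 2; partner 1 offers 0 and keeps 360.
Round 2 (partner 2 proposes): partner 1 can get 360 next round, worth 0.4 × 360 = 144 now; partner 2 offers that and keeps 216.
Round 1 (partner 1 proposes): partner 2 can get 216 next round, worth 0.93 × 216 = 200.88 now. Partner 1 offers 200.88 and keeps 360 − 200.88 = 159.12.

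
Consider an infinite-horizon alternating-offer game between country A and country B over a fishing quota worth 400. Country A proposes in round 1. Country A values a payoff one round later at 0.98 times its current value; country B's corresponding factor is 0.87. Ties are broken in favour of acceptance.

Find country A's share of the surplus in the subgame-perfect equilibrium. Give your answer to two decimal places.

352.78

Let x be country A's share when country A proposes and y be country B's share when country B proposes.
Country B accepts iff offered ≥ 0.87·y, so x = 400 − 0.87y. Symmetrically y = 400 − 0.98x.
Substituting: x = 400 − 0.87(400 − 0.98x), giving x(1 − 0.98·0.87) = 400(1 − 0.87).
So x = 400 × 0.13 / 0.1474 ≈ 352.7815, and country B receives 400 − x ≈ 47.2185.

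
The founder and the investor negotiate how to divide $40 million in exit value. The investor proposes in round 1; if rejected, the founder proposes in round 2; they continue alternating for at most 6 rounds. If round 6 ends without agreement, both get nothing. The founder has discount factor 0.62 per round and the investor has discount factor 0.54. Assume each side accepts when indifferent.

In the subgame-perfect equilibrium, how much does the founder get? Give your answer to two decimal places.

Work backward from the last round.
Round 6 (the founder proposes): rejection yields 0 for the investor; the founder offers 0 and keeps 40.
Round 5 (the investor proposes): the founder can get 40 next round, worth 0.62 × 40 = 24.8 now; the investor offers that and keeps 15.2.
Round 4 (the founder proposes): the investor can get 15.2 next round, worth 0.54 × 15.2 = 8.208 now, so the founder offers 8.208, keeping 31.792.
Round 3 (the investor proposes): the founder can get 31.792 next round, worth 0.62 × 31.792 = 19.71104 now, so the investor offers 19.71104, keeping 20.28896.
Round 2 (the founder proposes): the investor can get 20.28896 next round, worth 0.54 × 20.28896 = 10.9560384 now. The founder offers 10.9560384 and keeps 40 − 10.9560384 = 29.0439616.
Round 1 (the investor proposes): the founder can get 29.0439616 next round, worth 0.62 × 29.0439616 = 18.007256192 now, so the investor offers 18.007256192, keeping 21.992743808.

18.01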